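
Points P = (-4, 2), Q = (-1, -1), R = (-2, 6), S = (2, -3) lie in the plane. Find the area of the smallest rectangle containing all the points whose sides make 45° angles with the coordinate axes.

39

In coordinates u = x + y, v = x − y the rectangle is axis-aligned; the map (x,y)→(u,v) scales areas by 2.
u-values: -2, -2, 4, -1; range = 4 − (-2) = 6.
v-values: -6, 0, -8, 5; range = 5 − (-8) = 13.
Area = (6 × 13) / 2 = 39.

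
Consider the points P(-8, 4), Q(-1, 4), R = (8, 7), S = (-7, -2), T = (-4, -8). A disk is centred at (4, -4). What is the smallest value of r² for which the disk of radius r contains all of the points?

208

The required radius is the distance from (4, -4) to the farthest point.
Squared distances: 208, 89, 137, 125, 80.
Maximum is 208, attained at P.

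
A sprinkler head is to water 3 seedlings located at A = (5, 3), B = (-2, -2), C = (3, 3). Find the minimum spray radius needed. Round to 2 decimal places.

4.30

Side lengths²: AB² = 74, AC² = 4, BC² = 50.
Since AB² = 74 ≥ 50 + 4 = 54, the angle opposite AB is not acute, so the smallest enclosing circle has AB as diameter.
Centre = midpoint of AB = (1.5, 0.5), r² = 74/4 = 18.5.
r = √(18.5) ≈ 4.30.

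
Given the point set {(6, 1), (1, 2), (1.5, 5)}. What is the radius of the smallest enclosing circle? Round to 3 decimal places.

Call the three points A, B, C in the order given.
Side lengths²: AB² = 26, AC² = 36.25, BC² = 9.25.
Since AC² = 36.25 ≥ 26 + 9.25 = 35.25, the angle opposite AC is not acute, so the smallest enclosing circle has AC as diameter.
Centre = midpoint of AC = (3.75, 3), r² = 36.25/4 = 9.0625.
r = √(9.0625) ≈ 3.010.

3.010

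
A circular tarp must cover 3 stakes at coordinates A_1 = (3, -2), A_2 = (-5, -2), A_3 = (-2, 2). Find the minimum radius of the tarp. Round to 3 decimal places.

4.002

Side lengths²: A_1A_2² = 64, A_1A_3² = 41, A_2A_3² = 25.
Since A_1A_2² = 64 < 41 + 25 = 66, the triangle is acute, so the smallest enclosing circle is the circumcircle.
Circumcentre = (-1, -1.875), r² = 16.015625.
r = √(16.015625) ≈ 4.002.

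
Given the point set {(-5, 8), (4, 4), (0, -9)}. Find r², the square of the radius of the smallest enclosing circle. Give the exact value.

Call the three points A, B, C in the order given.
Side lengths²: AB² = 97, AC² = 314, BC² = 185.
Since AC² = 314 ≥ 185 + 97 = 282, the angle opposite AC is not acute, so the smallest enclosing circle has AC as diameter.
Centre = midpoint of AC = (-2.5, -0.5), r² = 314/4 = 78.5.

78.5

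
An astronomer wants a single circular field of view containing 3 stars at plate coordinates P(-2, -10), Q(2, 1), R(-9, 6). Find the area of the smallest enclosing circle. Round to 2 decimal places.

239.55

Side lengths²: PQ² = 137, PR² = 305, QR² = 146.
Since PR² = 305 ≥ 146 + 137 = 283, the angle opposite PR is not acute, so the smallest enclosing circle has PR as diameter.
Centre = midpoint of PR = (-5.5, -2), r² = 305/4 = 76.25.
Area = π·r² = π·76.25 ≈ 239.55.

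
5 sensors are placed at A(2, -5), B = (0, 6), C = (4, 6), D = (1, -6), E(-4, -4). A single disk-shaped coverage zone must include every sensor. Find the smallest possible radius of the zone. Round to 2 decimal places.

The minimum enclosing circle is determined by three boundary points: C, D, E.
Their circumcentre is (15/22, 5/11) with r² = 20213/484.
The farthest remaining point A is at distance² 15241/484 ≤ 20213/484.
r = √(20213/484) ≈ 6.46.

6.46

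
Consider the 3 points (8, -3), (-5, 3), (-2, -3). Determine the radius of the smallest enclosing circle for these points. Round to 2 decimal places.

7.16

Call the three points A, B, C in the order given.
Side lengths²: AB² = 205, AC² = 100, BC² = 45.
Since AB² = 205 ≥ 100 + 45 = 145, the angle opposite AB is not acute, so the smallest enclosing circle has AB as diameter.
Centre = midpoint of AB = (1.5, 0), r² = 205/4 = 51.25.
r = √(51.25) ≈ 7.16.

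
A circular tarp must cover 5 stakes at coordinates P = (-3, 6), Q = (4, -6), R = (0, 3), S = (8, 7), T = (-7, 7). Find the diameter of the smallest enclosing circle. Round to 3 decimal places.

By Welzl's lemma the MEC is supported by two points (diametrically opposite) or three points (on a circumcircle).
The minimum enclosing circle is determined by three boundary points: Q, S, T.
Their circumcentre is (0.5, 57/26) with r² = 26825/338.
The farthest remaining point P is at distance² 9041/338 ≤ 26825/338.
Diameter = 2r = 2√(26825/338) ≈ 17.817.

17.817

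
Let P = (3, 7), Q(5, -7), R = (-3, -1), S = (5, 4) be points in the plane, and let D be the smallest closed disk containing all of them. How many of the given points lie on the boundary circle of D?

3

A smallest enclosing disk is always determined by at most three of the input points on its boundary.
The farthest pair is P–Q with squared distance 200. The circle on this segment as diameter has centre (4, 0) and r² = 200/4 = 50.
Check R: distance² to centre = 50 ≤ 50, so it lies inside.
All remaining points lie in this disk, and no smaller disk contains both endpoints, so this is the minimum enclosing circle.
The points at distance exactly r from the centre are P, Q, R — 3 points.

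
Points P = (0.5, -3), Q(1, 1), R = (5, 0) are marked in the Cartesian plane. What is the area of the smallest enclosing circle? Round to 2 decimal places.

Side lengths²: PQ² = 16.25, PR² = 29.25, QR² = 17.
Since PR² = 29.25 < 17 + 16.25 = 33.25, the triangle is acute, so the smallest enclosing circle is the circumcircle.
Circumcentre = (113/44, -27/22), r² = 14365/1936.
Area = π·r² = π·14365/1936 ≈ 23.31.

23.31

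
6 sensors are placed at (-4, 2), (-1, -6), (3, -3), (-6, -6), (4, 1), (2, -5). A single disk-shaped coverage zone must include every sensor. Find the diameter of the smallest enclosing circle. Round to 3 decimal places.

A smallest enclosing disk is always determined by at most three of the input points on its boundary.
The farthest pair is (-6, -6)–(4, 1) with squared distance 149. The circle on this segment as diameter has centre (-1, -2.5) and r² = 149/4 = 37.25.
Check (-4, 2): distance² to centre = 29.25 ≤ 37.25, so it lies inside.
All remaining points lie in this disk, and no smaller disk contains both endpoints, so this is the minimum enclosing circle.
Diameter = 2r = 2√(37.25) ≈ 12.207.

12.207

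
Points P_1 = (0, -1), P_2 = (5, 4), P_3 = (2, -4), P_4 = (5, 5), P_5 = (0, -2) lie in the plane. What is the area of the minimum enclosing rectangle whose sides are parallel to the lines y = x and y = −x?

36

In coordinates u = x + y, v = x − y the rectangle is axis-aligned; the map (x,y)→(u,v) scales areas by 2.
u-values: -1, 9, -2, 10, -2; range = 10 − (-2) = 12.
v-values: 1, 1, 6, 0, 2; range = 6 − 0 = 6.
Area = (12 × 6) / 2 = 36.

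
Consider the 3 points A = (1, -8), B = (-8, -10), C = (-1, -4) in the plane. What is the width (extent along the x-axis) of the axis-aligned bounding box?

max x = 1, min x = -8, so width = 9.

9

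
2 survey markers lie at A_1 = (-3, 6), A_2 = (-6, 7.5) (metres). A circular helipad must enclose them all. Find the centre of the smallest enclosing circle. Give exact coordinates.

The smallest circle enclosing two points has them as diameter endpoints.
Centre = midpoint = (-4.5, 6.75); r² = |A_1A_2|²/4 = 11.25/4 = 2.8125.
Centre = (-4.5, 6.75).

(-4.5, 6.75)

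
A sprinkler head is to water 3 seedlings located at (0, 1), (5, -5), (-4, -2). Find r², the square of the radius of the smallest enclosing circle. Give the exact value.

Call the three points A, B, C in the order given.
Side lengths²: AB² = 61, AC² = 25, BC² = 90.
Since BC² = 90 ≥ 61 + 25 = 86, the angle opposite BC is not acute, so the smallest enclosing circle has BC as diameter.
Centre = midpoint of BC = (0.5, -3.5), r² = 90/4 = 22.5.

22.5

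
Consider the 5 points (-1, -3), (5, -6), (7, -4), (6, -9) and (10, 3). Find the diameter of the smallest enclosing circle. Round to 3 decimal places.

The minimum enclosing circle is determined by three boundary points: (-1, -3), (6, -9), (10, 3).
Their circumcentre is (103/18, -121/54) with r² = 66725/1458.
The farthest remaining point (5, -6) is at distance² 21365/1458 ≤ 66725/1458.
Diameter = 2r = 2√(66725/1458) ≈ 13.530.

13.530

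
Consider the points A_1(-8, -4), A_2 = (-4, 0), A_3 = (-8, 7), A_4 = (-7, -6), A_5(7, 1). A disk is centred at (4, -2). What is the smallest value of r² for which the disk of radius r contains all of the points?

225

The required radius is the distance from (4, -2) to the farthest point.
Squared distances: 148, 68, 225, 137, 18.
Maximum is 225, attained at A_3.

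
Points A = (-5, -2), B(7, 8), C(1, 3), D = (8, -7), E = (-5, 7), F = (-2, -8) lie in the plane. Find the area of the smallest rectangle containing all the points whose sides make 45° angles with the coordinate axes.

In coordinates u = x + y, v = x − y the rectangle is axis-aligned; the map (x,y)→(u,v) scales areas by 2.
u-values: -7, 15, 4, 1, 2, -10; range = 15 − (-10) = 25.
v-values: -3, -1, -2, 15, -12, 6; range = 15 − (-12) = 27.
Area = (25 × 27) / 2 = 337.5.

337.5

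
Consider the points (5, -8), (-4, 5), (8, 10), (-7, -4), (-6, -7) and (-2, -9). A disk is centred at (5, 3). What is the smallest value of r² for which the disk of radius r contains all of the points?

221

The required radius is the distance from (5, 3) to the farthest point.
Squared distances: 121, 85, 58, 193, 221, 193.
Maximum is 221, attained at (-6, -7).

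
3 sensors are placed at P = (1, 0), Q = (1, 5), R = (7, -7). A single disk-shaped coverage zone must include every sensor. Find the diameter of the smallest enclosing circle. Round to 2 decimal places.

13.42

Side lengths²: PQ² = 25, PR² = 85, QR² = 180.
Since QR² = 180 ≥ 85 + 25 = 110, the angle opposite QR is not acute, so the smallest enclosing circle has QR as diameter.
Centre = midpoint of QR = (4, -1), r² = 180/4 = 45.
Diameter = 2r = 2√45 ≈ 13.42.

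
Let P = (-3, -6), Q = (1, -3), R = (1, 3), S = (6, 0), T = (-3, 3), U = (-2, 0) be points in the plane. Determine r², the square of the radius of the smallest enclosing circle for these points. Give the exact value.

By Welzl's lemma the MEC is supported by two points (diametrically opposite) or three points (on a circumcircle).
The minimum enclosing circle is determined by three boundary points: P, S, T.
Their circumcentre is (0.5, -1.5) with r² = 32.5.
The farthest remaining point R is at distance² 20.5 ≤ 32.5.

32.5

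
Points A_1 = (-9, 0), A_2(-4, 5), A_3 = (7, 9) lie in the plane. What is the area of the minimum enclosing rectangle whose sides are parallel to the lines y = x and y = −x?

87.5

In coordinates u = x + y, v = x − y the rectangle is axis-aligned; the map (x,y)→(u,v) scales areas by 2.
u-values: -9, 1, 16; range = 16 − (-9) = 25.
v-values: -9, -9, -2; range = -2 − (-9) = 7.
Area = (25 × 7) / 2 = 87.5.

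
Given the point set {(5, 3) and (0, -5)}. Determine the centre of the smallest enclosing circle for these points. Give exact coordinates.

(2.5, -1)

The smallest circle enclosing two points has them as diameter endpoints.
Centre = midpoint = (2.5, -1); r² = |(5, 3)−(0, -5)|²/4 = 89/4 = 22.25.
Centre = (2.5, -1).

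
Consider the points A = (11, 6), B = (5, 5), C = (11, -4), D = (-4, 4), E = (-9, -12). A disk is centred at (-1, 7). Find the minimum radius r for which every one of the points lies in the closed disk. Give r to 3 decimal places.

20.616

The required radius is the distance from (-1, 7) to the farthest point.
Squared distances: 145, 40, 265, 18, 425.
Maximum is 425, attained at E.
r = √425 ≈ 20.616.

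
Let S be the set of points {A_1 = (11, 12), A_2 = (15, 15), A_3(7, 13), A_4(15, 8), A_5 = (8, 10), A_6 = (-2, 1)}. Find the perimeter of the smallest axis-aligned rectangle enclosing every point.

62

Width = max x − min x = 15 − (-2) = 17.
Height = max y − min y = 15 − 1 = 14.
Perimeter = 2(17 + 14) = 62.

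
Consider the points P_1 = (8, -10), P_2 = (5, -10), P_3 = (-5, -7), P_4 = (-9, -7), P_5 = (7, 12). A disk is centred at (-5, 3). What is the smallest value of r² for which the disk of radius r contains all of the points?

338

The required radius is the distance from (-5, 3) to the farthest point.
Squared distances: 338, 269, 100, 116, 225.
Maximum is 338, attained at P_1.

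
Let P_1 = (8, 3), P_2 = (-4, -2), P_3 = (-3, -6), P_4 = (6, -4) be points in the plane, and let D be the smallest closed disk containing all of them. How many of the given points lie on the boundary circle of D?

The minimum enclosing circle of a finite set is fixed by two of the points (as a diameter) or three (as a circumcircle).
The farthest pair is P_1–P_3 with squared distance 202. The circle on this segment as diameter has centre (2.5, -1.5) and r² = 202/4 = 50.5.
Check P_2: distance² to centre = 42.5 ≤ 50.5, so it lies inside.
All remaining points lie in this disk, and no smaller disk contains both endpoints, so this is the minimum enclosing circle.
The points at distance exactly r from the centre are P_1, P_3 — 2 points.

2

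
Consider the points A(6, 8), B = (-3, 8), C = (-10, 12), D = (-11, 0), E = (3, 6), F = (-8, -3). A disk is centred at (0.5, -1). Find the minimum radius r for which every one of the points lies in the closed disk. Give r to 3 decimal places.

16.711

The required radius is the distance from (0.5, -1) to the farthest point.
Squared distances: 111.25, 93.25, 279.25, 133.25, 55.25, 76.25.
Maximum is 279.25, attained at C.
r = √(279.25) ≈ 16.711.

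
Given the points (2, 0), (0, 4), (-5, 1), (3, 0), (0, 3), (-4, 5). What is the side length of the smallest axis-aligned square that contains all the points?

The bounding box has width 8 and height 5.
An axis-aligned square enclosing the set must have side ≥ max(width, height).
So the minimum side is max(8, 5) = 8.

8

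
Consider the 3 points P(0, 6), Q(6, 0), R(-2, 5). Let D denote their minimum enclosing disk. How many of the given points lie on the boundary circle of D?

2

Side lengths²: PQ² = 72, PR² = 5, QR² = 89.
Since QR² = 89 ≥ 72 + 5 = 77, the angle opposite QR is not acute, so the smallest enclosing circle has QR as diameter.
Centre = midpoint of QR = (2, 2.5), r² = 89/4 = 22.25.
The points at distance exactly r from the centre are Q, R — 2 points.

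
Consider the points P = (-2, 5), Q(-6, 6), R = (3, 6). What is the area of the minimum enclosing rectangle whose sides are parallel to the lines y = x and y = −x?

40.5

In coordinates u = x + y, v = x − y the rectangle is axis-aligned; the map (x,y)→(u,v) scales areas by 2.
u-values: 3, 0, 9; range = 9 − 0 = 9.
v-values: -7, -12, -3; range = -3 − (-12) = 9.
Area = (9 × 9) / 2 = 40.5.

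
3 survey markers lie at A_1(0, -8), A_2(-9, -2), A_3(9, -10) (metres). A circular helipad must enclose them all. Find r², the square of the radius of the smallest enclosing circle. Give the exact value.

97

Side lengths²: A_1A_2² = 117, A_1A_3² = 85, A_2A_3² = 388.
Since A_2A_3² = 388 ≥ 117 + 85 = 202, the angle opposite A_2A_3 is not acute, so the smallest enclosing circle has A_2A_3 as diameter.
Centre = midpoint of A_2A_3 = (0, -6), r² = 388/4 = 97.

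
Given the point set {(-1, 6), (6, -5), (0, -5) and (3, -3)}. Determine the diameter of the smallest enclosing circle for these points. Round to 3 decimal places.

A smallest enclosing disk is always determined by at most three of the input points on its boundary.
The farthest pair is (-1, 6)–(6, -5) with squared distance 170. The circle on this segment as diameter has centre (2.5, 0.5) and r² = 170/4 = 42.5.
Check (0, -5): distance² to centre = 36.5 ≤ 42.5, so it lies inside.
All remaining points lie in this disk, and no smaller disk contains both endpoints, so this is the minimum enclosing circle.
Diameter = 2r = 2√(42.5) ≈ 13.038.

13.038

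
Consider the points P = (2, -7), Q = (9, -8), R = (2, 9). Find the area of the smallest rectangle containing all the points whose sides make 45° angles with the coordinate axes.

In coordinates u = x + y, v = x − y the rectangle is axis-aligned; the map (x,y)→(u,v) scales areas by 2.
u-values: -5, 1, 11; range = 11 − (-5) = 16.
v-values: 9, 17, -7; range = 17 − (-7) = 24.
Area = (16 × 24) / 2 = 192.

192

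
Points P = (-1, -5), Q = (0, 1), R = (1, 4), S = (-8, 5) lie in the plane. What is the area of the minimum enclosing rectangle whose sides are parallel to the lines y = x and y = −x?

In coordinates u = x + y, v = x − y the rectangle is axis-aligned; the map (x,y)→(u,v) scales areas by 2.
u-values: -6, 1, 5, -3; range = 5 − (-6) = 11.
v-values: 4, -1, -3, -13; range = 4 − (-13) = 17.
Area = (11 × 17) / 2 = 93.5.

93.5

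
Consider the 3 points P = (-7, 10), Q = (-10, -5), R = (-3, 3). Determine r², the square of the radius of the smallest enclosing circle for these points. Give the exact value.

58.5

Side lengths²: PQ² = 234, PR² = 65, QR² = 113.
Since PQ² = 234 ≥ 113 + 65 = 178, the angle opposite PQ is not acute, so the smallest enclosing circle has PQ as diameter.
Centre = midpoint of PQ = (-8.5, 2.5), r² = 234/4 = 58.5.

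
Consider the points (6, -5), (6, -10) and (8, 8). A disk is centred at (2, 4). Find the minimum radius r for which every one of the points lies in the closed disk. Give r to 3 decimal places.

The required radius is the distance from (2, 4) to the farthest point.
Squared distances: 97, 212, 52.
Maximum is 212, attained at (6, -10).
r = √212 ≈ 14.560.

14.560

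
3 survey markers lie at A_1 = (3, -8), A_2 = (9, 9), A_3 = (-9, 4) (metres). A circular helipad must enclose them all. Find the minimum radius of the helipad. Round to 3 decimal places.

Side lengths²: A_1A_2² = 325, A_1A_3² = 288, A_2A_3² = 349.
Since A_2A_3² = 349 < 325 + 288 = 613, the triangle is acute, so the smallest enclosing circle is the circumcircle.
Circumcentre = (55/46, 101/46), r² = 113425/1058.
r = √(113425/1058) ≈ 10.354.

10.354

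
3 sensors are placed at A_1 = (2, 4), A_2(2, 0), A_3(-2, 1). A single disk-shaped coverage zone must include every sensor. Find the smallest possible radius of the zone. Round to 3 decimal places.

2.577

Side lengths²: A_1A_2² = 16, A_1A_3² = 25, A_2A_3² = 17.
Since A_1A_3² = 25 < 17 + 16 = 33, the triangle is acute, so the smallest enclosing circle is the circumcircle.
Circumcentre = (0.375, 2), r² = 6.640625.
r = √(6.640625) ≈ 2.577.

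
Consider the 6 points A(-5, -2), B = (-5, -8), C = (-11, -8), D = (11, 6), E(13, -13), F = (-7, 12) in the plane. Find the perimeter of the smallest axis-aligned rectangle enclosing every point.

Width = max x − min x = 13 − (-11) = 24.
Height = max y − min y = 12 − (-13) = 25.
Perimeter = 2(24 + 25) = 98.

98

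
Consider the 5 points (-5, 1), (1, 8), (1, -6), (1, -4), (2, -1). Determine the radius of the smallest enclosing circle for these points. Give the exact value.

By Welzl's lemma the MEC is supported by two points (diametrically opposite) or three points (on a circumcircle).
The farthest pair is (1, 8)–(1, -6) with squared distance 196. The circle on this segment as diameter has centre (1, 1) and r² = 196/4 = 49.
Check (-5, 1): distance² to centre = 36 ≤ 49, so it lies inside.
All remaining points lie in this disk, and no smaller disk contains both endpoints, so this is the minimum enclosing circle.
r = √49 = 7.

7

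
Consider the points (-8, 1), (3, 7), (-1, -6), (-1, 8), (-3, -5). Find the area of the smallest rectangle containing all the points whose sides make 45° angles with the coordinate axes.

126

In coordinates u = x + y, v = x − y the rectangle is axis-aligned; the map (x,y)→(u,v) scales areas by 2.
u-values: -7, 10, -7, 7, -8; range = 10 − (-8) = 18.
v-values: -9, -4, 5, -9, 2; range = 5 − (-9) = 14.
Area = (18 × 14) / 2 = 126.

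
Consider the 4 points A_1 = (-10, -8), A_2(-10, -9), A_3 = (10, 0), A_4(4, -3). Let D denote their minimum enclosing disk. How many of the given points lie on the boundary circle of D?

The minimum enclosing circle of a finite set is fixed by two of the points (as a diameter) or three (as a circumcircle).
The farthest pair is A_2–A_3 with squared distance 481. The circle on this segment as diameter has centre (0, -4.5) and r² = 481/4 = 120.25.
Check A_1: distance² to centre = 112.25 ≤ 120.25, so it lies inside.
All remaining points lie in this disk, and no smaller disk contains both endpoints, so this is the minimum enclosing circle.
The points at distance exactly r from the centre are A_2, A_3 — 2 points.

2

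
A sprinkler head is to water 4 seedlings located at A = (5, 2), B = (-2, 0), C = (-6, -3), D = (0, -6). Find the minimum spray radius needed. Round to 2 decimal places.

6.04

By Welzl's lemma the MEC is supported by two points (diametrically opposite) or three points (on a circumcircle).
The farthest pair is A–C with squared distance 146. The circle on this segment as diameter has centre (-0.5, -0.5) and r² = 146/4 = 36.5.
Check B: distance² to centre = 2.5 ≤ 36.5, so it lies inside.
All remaining points lie in this disk, and no smaller disk contains both endpoints, so this is the minimum enclosing circle.
r = √(36.5) ≈ 6.04.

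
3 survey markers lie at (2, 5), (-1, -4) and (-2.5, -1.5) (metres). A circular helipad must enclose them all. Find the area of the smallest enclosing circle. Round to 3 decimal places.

70.686

Call the three points A, B, C in the order given.
Side lengths²: AB² = 90, AC² = 62.5, BC² = 8.5.
Since AB² = 90 ≥ 62.5 + 8.5 = 71, the angle opposite AB is not acute, so the smallest enclosing circle has AB as diameter.
Centre = midpoint of AB = (0.5, 0.5), r² = 90/4 = 22.5.
Area = π·r² = π·22.5 ≈ 70.686.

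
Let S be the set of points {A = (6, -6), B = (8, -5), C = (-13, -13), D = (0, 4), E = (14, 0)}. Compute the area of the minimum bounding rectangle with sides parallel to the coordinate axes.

459

x ranges over [-13, 14], width 27.
y ranges over [-13, 4], height 17.
Area = 27 × 17 = 459.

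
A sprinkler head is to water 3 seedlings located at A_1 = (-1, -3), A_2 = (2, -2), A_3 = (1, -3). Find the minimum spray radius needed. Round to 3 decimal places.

Side lengths²: A_1A_2² = 10, A_1A_3² = 4, A_2A_3² = 2.
Since A_1A_2² = 10 ≥ 4 + 2 = 6, the angle opposite A_1A_2 is not acute, so the smallest enclosing circle has A_1A_2 as diameter.
Centre = midpoint of A_1A_2 = (0.5, -2.5), r² = 10/4 = 2.5.
r = √(2.5) ≈ 1.581.

1.581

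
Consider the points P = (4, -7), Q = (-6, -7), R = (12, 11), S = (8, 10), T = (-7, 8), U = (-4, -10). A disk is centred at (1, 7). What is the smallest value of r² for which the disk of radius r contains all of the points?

314

The required radius is the distance from (1, 7) to the farthest point.
Squared distances: 205, 245, 137, 58, 65, 314.
Maximum is 314, attained at U.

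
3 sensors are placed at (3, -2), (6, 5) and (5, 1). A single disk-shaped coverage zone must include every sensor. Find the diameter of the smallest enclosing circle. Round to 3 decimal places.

Call the three points A, B, C in the order given.
Side lengths²: AB² = 58, AC² = 13, BC² = 17.
Since AB² = 58 ≥ 17 + 13 = 30, the angle opposite AB is not acute, so the smallest enclosing circle has AB as diameter.
Centre = midpoint of AB = (4.5, 1.5), r² = 58/4 = 14.5.
Diameter = 2r = 2√(14.5) ≈ 7.616.

7.616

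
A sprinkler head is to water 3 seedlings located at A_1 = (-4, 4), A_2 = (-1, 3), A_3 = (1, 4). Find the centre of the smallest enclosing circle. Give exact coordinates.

(-1.5, 4)

Side lengths²: A_1A_2² = 10, A_1A_3² = 25, A_2A_3² = 5.
Since A_1A_3² = 25 ≥ 10 + 5 = 15, the angle opposite A_1A_3 is not acute, so the smallest enclosing circle has A_1A_3 as diameter.
Centre = midpoint of A_1A_3 = (-1.5, 4), r² = 25/4 = 6.25.
Centre = (-1.5, 4).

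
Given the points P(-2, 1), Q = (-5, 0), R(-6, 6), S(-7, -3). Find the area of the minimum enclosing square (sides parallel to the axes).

The bounding box has width 5 and height 9.
An axis-aligned square enclosing the set must have side ≥ max(width, height).
So the minimum side is max(5, 9) = 9.
Area = 9² = 81.

81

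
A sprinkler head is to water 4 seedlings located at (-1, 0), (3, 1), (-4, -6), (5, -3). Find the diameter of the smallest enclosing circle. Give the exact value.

The minimum enclosing circle of a finite set is fixed by two of the points (as a diameter) or three (as a circumcircle).
The minimum enclosing circle is determined by three boundary points: (3, 1), (-4, -6), (5, -3).
Their circumcentre is (0, -3) with r² = 25.
The farthest remaining point (-1, 0) is at distance² 10 ≤ 25.
Diameter = 2r = 2√25 = 10.

10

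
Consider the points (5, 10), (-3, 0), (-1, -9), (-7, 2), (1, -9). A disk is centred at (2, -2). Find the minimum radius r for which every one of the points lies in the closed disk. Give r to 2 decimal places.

12.37

The required radius is the distance from (2, -2) to the farthest point.
Squared distances: 153, 29, 58, 97, 50.
Maximum is 153, attained at (5, 10).
r = √153 ≈ 12.37.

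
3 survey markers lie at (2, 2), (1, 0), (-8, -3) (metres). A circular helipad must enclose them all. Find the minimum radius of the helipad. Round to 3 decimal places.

5.590

Call the three points A, B, C in the order given.
Side lengths²: AB² = 5, AC² = 125, BC² = 90.
Since AC² = 125 ≥ 90 + 5 = 95, the angle opposite AC is not acute, so the smallest enclosing circle has AC as diameter.
Centre = midpoint of AC = (-3, -0.5), r² = 125/4 = 31.25.
r = √(31.25) ≈ 5.590.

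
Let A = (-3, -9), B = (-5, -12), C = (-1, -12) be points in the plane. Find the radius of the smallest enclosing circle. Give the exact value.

13/6

Side lengths²: AB² = 13, AC² = 13, BC² = 16.
Since BC² = 16 < 13 + 13 = 26, the triangle is acute, so the smallest enclosing circle is the circumcircle.
Circumcentre = (-3, -67/6), r² = 169/36.
r = √(169/36) = 13/6.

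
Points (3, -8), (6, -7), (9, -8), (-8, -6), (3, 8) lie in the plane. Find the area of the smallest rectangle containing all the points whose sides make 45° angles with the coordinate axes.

In coordinates u = x + y, v = x − y the rectangle is axis-aligned; the map (x,y)→(u,v) scales areas by 2.
u-values: -5, -1, 1, -14, 11; range = 11 − (-14) = 25.
v-values: 11, 13, 17, -2, -5; range = 17 − (-5) = 22.
Area = (25 × 22) / 2 = 275.

275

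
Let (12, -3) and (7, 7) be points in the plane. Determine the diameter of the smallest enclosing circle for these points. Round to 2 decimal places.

11.18

The smallest circle enclosing two points has them as diameter endpoints.
Centre = midpoint = (9.5, 2); r² = |(12, -3)−(7, 7)|²/4 = 125/4 = 31.25.
Diameter = 2r = 2√(31.25) ≈ 11.18.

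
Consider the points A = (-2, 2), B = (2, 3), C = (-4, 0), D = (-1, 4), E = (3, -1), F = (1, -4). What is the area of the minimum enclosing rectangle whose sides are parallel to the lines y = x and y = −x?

45

In coordinates u = x + y, v = x − y the rectangle is axis-aligned; the map (x,y)→(u,v) scales areas by 2.
u-values: 0, 5, -4, 3, 2, -3; range = 5 − (-4) = 9.
v-values: -4, -1, -4, -5, 4, 5; range = 5 − (-5) = 10.
Area = (9 × 10) / 2 = 45.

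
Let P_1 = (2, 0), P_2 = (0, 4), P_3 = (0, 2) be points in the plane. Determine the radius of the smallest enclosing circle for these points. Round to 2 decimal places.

2.24

Side lengths²: P_1P_2² = 20, P_1P_3² = 8, P_2P_3² = 4.
Since P_1P_2² = 20 ≥ 8 + 4 = 12, the angle opposite P_1P_2 is not acute, so the smallest enclosing circle has P_1P_2 as diameter.
Centre = midpoint of P_1P_2 = (1, 2), r² = 20/4 = 5.
r = √5 ≈ 2.24.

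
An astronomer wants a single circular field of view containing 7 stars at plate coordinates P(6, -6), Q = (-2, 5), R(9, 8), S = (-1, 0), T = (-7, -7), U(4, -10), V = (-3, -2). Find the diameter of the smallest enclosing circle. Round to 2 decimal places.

21.93

The minimum enclosing circle of a finite set is fixed by two of the points (as a diameter) or three (as a circumcircle).
The farthest pair is R–T with squared distance 481. The circle on this segment as diameter has centre (1, 0.5) and r² = 481/4 = 120.25.
Check P: distance² to centre = 67.25 ≤ 120.25, so it lies inside.
All remaining points lie in this disk, and no smaller disk contains both endpoints, so this is the minimum enclosing circle.
Diameter = 2r = 2√(120.25) ≈ 21.93.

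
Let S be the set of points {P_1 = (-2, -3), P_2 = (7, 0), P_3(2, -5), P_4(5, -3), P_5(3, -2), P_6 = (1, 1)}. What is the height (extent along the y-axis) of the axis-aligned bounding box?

max y = 1, min y = -5, so height = 6.

6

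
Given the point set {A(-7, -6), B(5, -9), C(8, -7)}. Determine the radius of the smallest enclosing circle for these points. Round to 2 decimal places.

7.52

Side lengths²: AB² = 153, AC² = 226, BC² = 13.
Since AC² = 226 ≥ 153 + 13 = 166, the angle opposite AC is not acute, so the smallest enclosing circle has AC as diameter.
Centre = midpoint of AC = (0.5, -6.5), r² = 226/4 = 56.5.
r = √(56.5) ≈ 7.52.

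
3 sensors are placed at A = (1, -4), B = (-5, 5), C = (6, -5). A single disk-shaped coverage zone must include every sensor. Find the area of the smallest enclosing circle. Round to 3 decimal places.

173.573

Side lengths²: AB² = 117, AC² = 26, BC² = 221.
Since BC² = 221 ≥ 117 + 26 = 143, the angle opposite BC is not acute, so the smallest enclosing circle has BC as diameter.
Centre = midpoint of BC = (0.5, 0), r² = 221/4 = 55.25.
Area = π·r² = π·55.25 ≈ 173.573.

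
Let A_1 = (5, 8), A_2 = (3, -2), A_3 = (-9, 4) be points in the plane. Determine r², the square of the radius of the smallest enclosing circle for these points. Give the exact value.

Side lengths²: A_1A_2² = 104, A_1A_3² = 212, A_2A_3² = 180.
Since A_1A_3² = 212 < 180 + 104 = 284, the triangle is acute, so the smallest enclosing circle is the circumcircle.
Circumcentre = (-16/11, 45/11), r² = 6890/121.

6890/121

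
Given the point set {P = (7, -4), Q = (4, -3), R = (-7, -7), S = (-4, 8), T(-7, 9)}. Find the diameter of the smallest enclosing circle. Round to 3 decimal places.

19.539

A smallest enclosing disk is always determined by at most three of the input points on its boundary.
The minimum enclosing circle is determined by three boundary points: P, R, T.
Their circumcentre is (-39/28, 1) with r² = 74825/784.
The farthest remaining point S is at distance² 43745/784 ≤ 74825/784.
Diameter = 2r = 2√(74825/784) ≈ 19.539.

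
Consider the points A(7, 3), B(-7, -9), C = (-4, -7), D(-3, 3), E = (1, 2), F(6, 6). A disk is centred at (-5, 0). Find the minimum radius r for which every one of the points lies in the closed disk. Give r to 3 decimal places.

The required radius is the distance from (-5, 0) to the farthest point.
Squared distances: 153, 85, 50, 13, 40, 157.
Maximum is 157, attained at F.
r = √157 ≈ 12.530.

12.530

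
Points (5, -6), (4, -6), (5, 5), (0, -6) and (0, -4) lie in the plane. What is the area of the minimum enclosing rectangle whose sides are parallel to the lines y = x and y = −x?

88

In coordinates u = x + y, v = x − y the rectangle is axis-aligned; the map (x,y)→(u,v) scales areas by 2.
u-values: -1, -2, 10, -6, -4; range = 10 − (-6) = 16.
v-values: 11, 10, 0, 6, 4; range = 11 − 0 = 11.
Area = (16 × 11) / 2 = 88.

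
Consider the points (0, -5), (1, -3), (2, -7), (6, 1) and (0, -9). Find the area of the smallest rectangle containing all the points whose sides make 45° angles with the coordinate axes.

40

In coordinates u = x + y, v = x − y the rectangle is axis-aligned; the map (x,y)→(u,v) scales areas by 2.
u-values: -5, -2, -5, 7, -9; range = 7 − (-9) = 16.
v-values: 5, 4, 9, 5, 9; range = 9 − 4 = 5.
Area = (16 × 5) / 2 = 40.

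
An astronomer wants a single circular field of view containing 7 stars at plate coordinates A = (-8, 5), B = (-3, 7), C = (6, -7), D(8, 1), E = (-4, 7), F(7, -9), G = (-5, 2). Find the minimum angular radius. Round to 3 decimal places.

10.259

A smallest enclosing disk is always determined by at most three of the input points on its boundary.
The farthest pair is A–F with squared distance 421. The circle on this segment as diameter has centre (-0.5, -2) and r² = 421/4 = 105.25.
Check B: distance² to centre = 87.25 ≤ 105.25, so it lies inside.
All remaining points lie in this disk, and no smaller disk contains both endpoints, so this is the minimum enclosing circle.
r = √(105.25) ≈ 10.259.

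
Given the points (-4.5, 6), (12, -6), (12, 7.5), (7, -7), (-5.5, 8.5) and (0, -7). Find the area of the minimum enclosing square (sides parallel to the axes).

The bounding box has width 17.5 and height 15.5.
An axis-aligned square enclosing the set must have side ≥ max(width, height).
So the minimum side is max(17.5, 15.5) = 17.5.
Area = 17.5² = 306.25.

306.25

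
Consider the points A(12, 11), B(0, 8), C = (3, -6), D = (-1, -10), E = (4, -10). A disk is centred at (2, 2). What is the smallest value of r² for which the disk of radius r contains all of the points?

181

The required radius is the distance from (2, 2) to the farthest point.
Squared distances: 181, 40, 65, 153, 148.
Maximum is 181, attained at A.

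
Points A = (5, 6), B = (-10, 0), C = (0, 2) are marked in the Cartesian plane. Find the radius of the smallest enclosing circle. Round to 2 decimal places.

8.08

Side lengths²: AB² = 261, AC² = 41, BC² = 104.
Since AB² = 261 ≥ 104 + 41 = 145, the angle opposite AB is not acute, so the smallest enclosing circle has AB as diameter.
Centre = midpoint of AB = (-2.5, 3), r² = 261/4 = 65.25.
r = √(65.25) ≈ 8.08.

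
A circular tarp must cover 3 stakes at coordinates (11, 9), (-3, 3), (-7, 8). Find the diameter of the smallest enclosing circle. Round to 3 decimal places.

Call the three points A, B, C in the order given.
Side lengths²: AB² = 232, AC² = 325, BC² = 41.
Since AC² = 325 ≥ 232 + 41 = 273, the angle opposite AC is not acute, so the smallest enclosing circle has AC as diameter.
Centre = midpoint of AC = (2, 8.5), r² = 325/4 = 81.25.
Diameter = 2r = 2√(81.25) ≈ 18.028.

18.028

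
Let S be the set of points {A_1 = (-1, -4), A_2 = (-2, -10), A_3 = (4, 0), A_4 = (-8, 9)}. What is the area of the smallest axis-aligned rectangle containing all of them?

x ranges over [-8, 4], width 12.
y ranges over [-10, 9], height 19.
Area = 12 × 19 = 228.

228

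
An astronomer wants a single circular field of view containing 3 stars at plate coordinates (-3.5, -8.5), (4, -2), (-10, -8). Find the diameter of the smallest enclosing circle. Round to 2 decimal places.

15.23

Call the three points A, B, C in the order given.
Side lengths²: AB² = 98.5, AC² = 42.5, BC² = 232.
Since BC² = 232 ≥ 98.5 + 42.5 = 141, the angle opposite BC is not acute, so the smallest enclosing circle has BC as diameter.
Centre = midpoint of BC = (-3, -5), r² = 232/4 = 58.
Diameter = 2r = 2√58 ≈ 15.23.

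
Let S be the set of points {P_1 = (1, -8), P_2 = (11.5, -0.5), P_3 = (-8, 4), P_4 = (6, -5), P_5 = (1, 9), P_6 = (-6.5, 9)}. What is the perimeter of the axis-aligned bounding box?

73

Width = max x − min x = 11.5 − (-8) = 19.5.
Height = max y − min y = 9 − (-8) = 17.
Perimeter = 2(19.5 + 17) = 73.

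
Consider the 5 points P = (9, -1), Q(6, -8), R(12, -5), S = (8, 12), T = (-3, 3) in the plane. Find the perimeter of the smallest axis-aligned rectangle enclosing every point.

Width = max x − min x = 12 − (-3) = 15.
Height = max y − min y = 12 − (-8) = 20.
Perimeter = 2(15 + 20) = 70.

70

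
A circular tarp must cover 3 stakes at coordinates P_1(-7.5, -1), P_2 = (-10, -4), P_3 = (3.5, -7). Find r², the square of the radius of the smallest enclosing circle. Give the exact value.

Side lengths²: P_1P_2² = 15.25, P_1P_3² = 157, P_2P_3² = 191.25.
Since P_2P_3² = 191.25 ≥ 157 + 15.25 = 172.25, the angle opposite P_2P_3 is not acute, so the smallest enclosing circle has P_2P_3 as diameter.
Centre = midpoint of P_2P_3 = (-3.25, -5.5), r² = 191.25/4 = 47.8125.

47.8125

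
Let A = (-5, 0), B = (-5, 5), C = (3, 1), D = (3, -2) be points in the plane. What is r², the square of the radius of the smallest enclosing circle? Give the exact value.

28.25

A smallest enclosing disk is always determined by at most three of the input points on its boundary.
The farthest pair is B–D with squared distance 113. The circle on this segment as diameter has centre (-1, 1.5) and r² = 113/4 = 28.25.
Check A: distance² to centre = 18.25 ≤ 28.25, so it lies inside.
All remaining points lie in this disk, and no smaller disk contains both endpoints, so this is the minimum enclosing circle.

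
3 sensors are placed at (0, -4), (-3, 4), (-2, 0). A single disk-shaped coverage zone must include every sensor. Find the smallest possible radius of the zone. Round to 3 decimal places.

Call the three points A, B, C in the order given.
Side lengths²: AB² = 73, AC² = 20, BC² = 17.
Since AB² = 73 ≥ 20 + 17 = 37, the angle opposite AB is not acute, so the smallest enclosing circle has AB as diameter.
Centre = midpoint of AB = (-1.5, 0), r² = 73/4 = 18.25.
r = √(18.25) ≈ 4.272.

4.272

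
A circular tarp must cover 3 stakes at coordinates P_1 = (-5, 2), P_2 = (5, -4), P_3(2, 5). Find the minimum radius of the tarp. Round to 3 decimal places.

5.851

Side lengths²: P_1P_2² = 136, P_1P_3² = 58, P_2P_3² = 90.
Since P_1P_2² = 136 < 90 + 58 = 148, the triangle is acute, so the smallest enclosing circle is the circumcircle.
Circumcentre = (0.25, -7/12), r² = 2465/72.
r = √(2465/72) ≈ 5.851.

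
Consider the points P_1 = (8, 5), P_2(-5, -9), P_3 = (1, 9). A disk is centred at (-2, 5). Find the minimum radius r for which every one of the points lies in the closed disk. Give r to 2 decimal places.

14.32

The required radius is the distance from (-2, 5) to the farthest point.
Squared distances: 100, 205, 25.
Maximum is 205, attained at P_2.
r = √205 ≈ 14.32.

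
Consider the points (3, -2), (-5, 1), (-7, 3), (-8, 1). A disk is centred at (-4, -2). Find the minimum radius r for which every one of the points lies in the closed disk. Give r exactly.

The required radius is the distance from (-4, -2) to the farthest point.
Squared distances: 49, 10, 34, 25.
Maximum is 49, attained at (3, -2).
r = √49 = 7.

7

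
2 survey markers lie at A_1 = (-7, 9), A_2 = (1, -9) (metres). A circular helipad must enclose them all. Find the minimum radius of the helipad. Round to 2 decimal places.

The smallest circle enclosing two points has them as diameter endpoints.
Centre = midpoint = (-3, 0); r² = |A_1A_2|²/4 = 388/4 = 97.
r = √97 ≈ 9.85.

9.85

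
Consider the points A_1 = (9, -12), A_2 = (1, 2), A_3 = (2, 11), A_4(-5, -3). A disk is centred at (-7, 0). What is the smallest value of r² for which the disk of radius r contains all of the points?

The required radius is the distance from (-7, 0) to the farthest point.
Squared distances: 400, 68, 202, 13.
Maximum is 400, attained at A_1.

400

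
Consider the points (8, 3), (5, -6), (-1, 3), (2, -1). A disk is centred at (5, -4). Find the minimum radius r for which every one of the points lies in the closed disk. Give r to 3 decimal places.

The required radius is the distance from (5, -4) to the farthest point.
Squared distances: 58, 4, 85, 18.
Maximum is 85, attained at (-1, 3).
r = √85 ≈ 9.220.

9.220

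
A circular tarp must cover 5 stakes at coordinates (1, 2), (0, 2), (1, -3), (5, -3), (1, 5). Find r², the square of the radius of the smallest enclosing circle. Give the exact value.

A smallest enclosing disk is always determined by at most three of the input points on its boundary.
The farthest pair is (5, -3)–(1, 5) with squared distance 80. The circle on this segment as diameter has centre (3, 1) and r² = 80/4 = 20.
Check (1, 2): distance² to centre = 5 ≤ 20, so it lies inside.
All remaining points lie in this disk, and no smaller disk contains both endpoints, so this is the minimum enclosing circle.

20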